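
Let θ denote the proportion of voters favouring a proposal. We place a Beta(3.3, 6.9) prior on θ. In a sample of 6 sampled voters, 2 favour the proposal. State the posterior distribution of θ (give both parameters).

Observing 2 successes and 4 failures updates Beta(3.3, 6.9) by adding the success and failure counts to the two shape parameters: α = 3.3+2 = 5.3, β = 6.9+4 = 10.9.

Posterior: Beta(5.3, 10.9)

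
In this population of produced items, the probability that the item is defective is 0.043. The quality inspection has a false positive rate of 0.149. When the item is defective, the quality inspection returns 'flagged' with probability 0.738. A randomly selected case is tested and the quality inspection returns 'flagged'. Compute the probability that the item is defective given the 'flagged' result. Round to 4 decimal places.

Write H for 'the item is defective'. Prior odds H:¬H = 0.043/0.957 = 0.044932. For the 'flagged' outcome, the likelihood ratio is 0.738/0.149 = 4.9530.
Posterior odds = 0.044932 × 4.9530 = 0.22255, so P(H|E) = 0.22255/(1+0.22255) = 0.1820.

P(H | E) ≈ 0.1820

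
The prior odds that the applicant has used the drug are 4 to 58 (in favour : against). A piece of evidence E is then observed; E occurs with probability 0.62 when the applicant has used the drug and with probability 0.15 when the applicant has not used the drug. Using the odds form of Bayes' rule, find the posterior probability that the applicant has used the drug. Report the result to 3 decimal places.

Prior odds = 4/58 = 0.068966.
Likelihood ratio for E = 0.62/0.15 = 4.1333.
Posterior odds = prior odds × LR = 0.28506.
Posterior probability = odds/(1+odds) = 0.28506/1.2851 = 0.222.

Posterior probability ≈ 0.222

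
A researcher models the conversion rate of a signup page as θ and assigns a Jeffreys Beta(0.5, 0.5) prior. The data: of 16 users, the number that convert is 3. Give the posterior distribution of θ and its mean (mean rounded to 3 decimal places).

The binomial likelihood is conjugate to the Beta prior: with 3 successes and 13 failures, the posterior is Beta(0.5+3, 0.5+13) = Beta(3.5, 13.5).
E[θ | data] = 3.5/(3.5+13.5) = 0.206.

Posterior: Beta(3.5, 13.5); mean ≈ 0.206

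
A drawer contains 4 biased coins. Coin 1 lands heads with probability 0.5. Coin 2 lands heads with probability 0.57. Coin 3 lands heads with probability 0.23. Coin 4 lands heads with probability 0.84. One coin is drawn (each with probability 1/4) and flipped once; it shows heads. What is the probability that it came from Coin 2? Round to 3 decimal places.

Posterior probability ≈ 0.266

Tabulate prior·likelihood by source: [1] prior 0.25, lik 0.5, product 0.1250; [2] prior 0.25, lik 0.57, product 0.1425; [3] prior 0.25, lik 0.23, product 0.05750; [4] prior 0.25, lik 0.84, product 0.2100.
Normalizing constant = 0.53500; the posterior for Coin 2 is its product over the sum, 0.1425/0.53500 = 0.266.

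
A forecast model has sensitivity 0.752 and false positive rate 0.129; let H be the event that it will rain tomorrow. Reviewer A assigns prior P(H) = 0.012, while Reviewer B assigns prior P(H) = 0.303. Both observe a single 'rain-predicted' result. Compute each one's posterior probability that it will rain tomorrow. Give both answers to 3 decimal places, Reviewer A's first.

Reviewer A: 0.066; Reviewer B: 0.717

The likelihood ratio for a 'rain-predicted' result is 0.752/0.129 = 5.8295.
Reviewer A: prior odds 0.012/0.988 = 0.012146; posterior odds 0.070803; posterior probability 0.066.
Reviewer B: prior odds 0.303/0.697 = 0.43472; posterior odds 2.5342; posterior probability 0.717.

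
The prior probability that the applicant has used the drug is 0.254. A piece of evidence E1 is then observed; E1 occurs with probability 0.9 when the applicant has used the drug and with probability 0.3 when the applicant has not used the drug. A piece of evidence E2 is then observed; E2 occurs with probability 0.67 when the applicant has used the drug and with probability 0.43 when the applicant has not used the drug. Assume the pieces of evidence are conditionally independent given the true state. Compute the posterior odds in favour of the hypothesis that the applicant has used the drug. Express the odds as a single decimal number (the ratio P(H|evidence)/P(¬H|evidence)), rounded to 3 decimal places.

Posterior odds ≈ 1.592

Prior odds = 0.254/(1−0.254) = 0.34048. In log-odds, ln(0.34048) = -1.0774.
Add log likelihood ratios: ln(3.0000) + ln(1.5581) = 1.5421.
Posterior log-odds = 0.46471, so posterior odds = exp(0.46471) = 1.5916.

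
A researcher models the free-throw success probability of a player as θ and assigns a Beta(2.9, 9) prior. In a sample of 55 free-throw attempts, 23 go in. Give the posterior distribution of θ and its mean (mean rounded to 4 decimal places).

Posterior: Beta(25.9, 41); mean ≈ 0.3871

The binomial likelihood is conjugate to the Beta prior: with 23 successes and 32 failures, the posterior is Beta(2.9+23, 9+32) = Beta(25.9, 41).
Posterior mean = α/(α+β) = 25.9/66.9 = 0.3871.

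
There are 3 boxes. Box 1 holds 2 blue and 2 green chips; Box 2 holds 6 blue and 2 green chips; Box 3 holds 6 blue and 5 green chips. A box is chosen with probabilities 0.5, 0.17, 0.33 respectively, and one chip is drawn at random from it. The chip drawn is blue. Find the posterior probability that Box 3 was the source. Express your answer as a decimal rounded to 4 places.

Posterior probability ≈ 0.3229

Tabulate prior·likelihood by source: [1] prior 0.5, lik 0.5, product 0.2500; [2] prior 0.17, lik 0.75, product 0.1275; [3] prior 0.33, lik 0.5455, product 0.1800.
Normalizing constant = 0.55750; the posterior for Box 3 is its product over the sum, 0.1800/0.55750 = 0.3229.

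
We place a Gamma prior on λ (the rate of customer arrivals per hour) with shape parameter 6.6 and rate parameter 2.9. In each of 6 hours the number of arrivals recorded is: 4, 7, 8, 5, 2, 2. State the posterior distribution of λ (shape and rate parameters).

Total count ∑xᵢ = 28 over n = 6 hours.
Gamma is conjugate to the Poisson likelihood: posterior is Gamma(shape = 6.6+28 = 34.6, rate = 2.9+6 = 8.9).

Posterior: Gamma(shape=34.6, rate=8.9)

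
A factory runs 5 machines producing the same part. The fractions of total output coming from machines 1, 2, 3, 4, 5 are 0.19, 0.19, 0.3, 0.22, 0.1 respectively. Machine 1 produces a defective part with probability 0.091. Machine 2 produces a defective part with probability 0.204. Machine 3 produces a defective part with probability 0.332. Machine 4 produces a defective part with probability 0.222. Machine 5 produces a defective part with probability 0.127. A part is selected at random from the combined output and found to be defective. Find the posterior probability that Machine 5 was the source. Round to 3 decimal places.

Posterior probability ≈ 0.058

Tabulate prior·likelihood by source: [1] prior 0.19, lik 0.091, product 0.01729; [2] prior 0.19, lik 0.204, product 0.03876; [3] prior 0.3, lik 0.332, product 0.09960; [4] prior 0.22, lik 0.222, product 0.04884; [5] prior 0.1, lik 0.127, product 0.01270.
Normalizing constant = 0.21719; the posterior for Machine 5 is its product over the sum, 0.01270/0.21719 = 0.058.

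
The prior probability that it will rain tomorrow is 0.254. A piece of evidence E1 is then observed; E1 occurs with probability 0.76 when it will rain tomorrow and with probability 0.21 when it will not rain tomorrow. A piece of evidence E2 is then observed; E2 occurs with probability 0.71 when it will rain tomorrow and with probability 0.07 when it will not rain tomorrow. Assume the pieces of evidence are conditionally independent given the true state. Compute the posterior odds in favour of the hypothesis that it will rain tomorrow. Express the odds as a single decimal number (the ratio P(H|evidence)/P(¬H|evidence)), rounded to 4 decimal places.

Prior odds = 0.254/(1−0.254) = 0.34048.
Likelihood ratio for E1 = 0.76/0.21 = 3.6190.
Likelihood ratio for E2 = 0.71/0.07 = 10.143.
Posterior odds = prior odds × LR₁ × LR₂ = 12.498.

Posterior odds ≈ 12.4983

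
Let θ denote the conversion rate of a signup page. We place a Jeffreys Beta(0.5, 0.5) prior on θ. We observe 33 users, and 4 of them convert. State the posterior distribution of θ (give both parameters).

The binomial likelihood is conjugate to the Beta prior: with 4 successes and 29 failures, the posterior is Beta(0.5+4, 0.5+29) = Beta(4.5, 29.5).

Posterior: Beta(4.5, 29.5)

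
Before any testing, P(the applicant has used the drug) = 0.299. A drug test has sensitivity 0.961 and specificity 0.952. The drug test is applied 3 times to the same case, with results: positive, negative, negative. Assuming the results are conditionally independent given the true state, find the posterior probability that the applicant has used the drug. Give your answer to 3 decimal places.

Posterior P(H) ≈ 0.014

With H the event that the applicant has used the drug, the joint likelihood of the observed sequence is P(data|H) = 0.961·0.039·0.039 = 0.0014617 and P(data|¬H) = 0.048·0.952·0.952 = 0.043503.
Bayes: P(H|data) = 0.299·0.0014617 / (0.299·0.0014617 + 0.701·0.043503) = 0.00043704/0.030932 = 0.0141.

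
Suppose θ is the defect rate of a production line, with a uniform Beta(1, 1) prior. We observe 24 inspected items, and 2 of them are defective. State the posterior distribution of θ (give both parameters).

The binomial likelihood is conjugate to the Beta prior: with 2 successes and 22 failures, the posterior is Beta(1+2, 1+22) = Beta(3, 23).

Posterior: Beta(3, 23)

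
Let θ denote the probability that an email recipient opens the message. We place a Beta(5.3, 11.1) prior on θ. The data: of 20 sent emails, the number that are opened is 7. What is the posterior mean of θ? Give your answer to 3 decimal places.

Observing 7 successes and 13 failures updates Beta(5.3, 11.1) by adding the success and failure counts to the two shape parameters: α = 5.3+7 = 12.3, β = 11.1+13 = 24.1.
E[θ | data] = 12.3/(12.3+24.1) = 0.338.

Posterior mean ≈ 0.338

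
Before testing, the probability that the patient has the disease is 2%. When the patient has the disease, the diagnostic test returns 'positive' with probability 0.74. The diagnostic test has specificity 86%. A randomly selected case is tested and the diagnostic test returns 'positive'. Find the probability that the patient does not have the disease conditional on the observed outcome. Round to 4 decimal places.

Write H for 'the patient has the disease'. Prior odds H:¬H = 0.02/0.98 = 0.020408. For the 'positive' outcome, the likelihood ratio is 0.74/0.14 = 5.2857.
Posterior odds = 0.020408 × 5.2857 = 0.10787, so P(H|E) = 0.10787/(1+0.10787) = 0.0974. Then P(¬H|E) = 1 − 0.0974 = 0.9026.

P(¬H | E) ≈ 0.9026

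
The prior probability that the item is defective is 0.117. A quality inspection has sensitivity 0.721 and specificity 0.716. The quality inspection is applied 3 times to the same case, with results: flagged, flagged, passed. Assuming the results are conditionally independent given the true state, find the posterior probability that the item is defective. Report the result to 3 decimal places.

Posterior P(H) ≈ 0.250

Let H be the event that the item is defective; start with P(H) = 0.117. P('flagged'|H) = 0.721, P('flagged'|¬H) = 0.284.
Update on result 1 ('flagged'): P(H) ← 0.721·0.1170 / (0.721·0.1170 + 0.284·0.8830) = 0.084357/0.33513 = 0.2517.
Update on result 2 ('flagged'): P(H) ← 0.721·0.2517 / (0.721·0.2517 + 0.284·0.7483) = 0.18149/0.39400 = 0.4606.
Update on result 3 ('passed'): P(H) ← 0.279·0.4606 / (0.279·0.4606 + 0.716·0.5394) = 0.12851/0.51471 = 0.2497.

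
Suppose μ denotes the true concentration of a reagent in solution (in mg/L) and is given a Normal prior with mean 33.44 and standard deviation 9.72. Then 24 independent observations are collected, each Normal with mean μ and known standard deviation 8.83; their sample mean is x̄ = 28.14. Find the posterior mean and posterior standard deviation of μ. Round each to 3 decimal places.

With known σ, the Normal prior is conjugate. Weight on the data is w = (n/σ²)/(n/σ² + 1/τ₀²) = 0.307815/(0.307815+0.0105844) = 0.96676.
Posterior mean = w·x̄ + (1−w)·μ₀ = 0.96676·28.14 + 0.033243·33.44 = 28.316. Posterior variance = 1/(0.307815+0.0105844) = 3.14071, so SD = 1.772.

Posterior mean ≈ 28.316; posterior SD ≈ 1.772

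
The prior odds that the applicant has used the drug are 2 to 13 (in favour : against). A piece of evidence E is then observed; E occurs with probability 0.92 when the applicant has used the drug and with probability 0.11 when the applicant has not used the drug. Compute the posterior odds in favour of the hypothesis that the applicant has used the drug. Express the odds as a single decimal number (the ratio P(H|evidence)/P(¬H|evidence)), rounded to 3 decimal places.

Prior odds = 2/13 = 0.15385.
Likelihood ratio for E = 0.92/0.11 = 8.3636.
Posterior odds = prior odds × LR = 1.2867.

Posterior odds ≈ 1.287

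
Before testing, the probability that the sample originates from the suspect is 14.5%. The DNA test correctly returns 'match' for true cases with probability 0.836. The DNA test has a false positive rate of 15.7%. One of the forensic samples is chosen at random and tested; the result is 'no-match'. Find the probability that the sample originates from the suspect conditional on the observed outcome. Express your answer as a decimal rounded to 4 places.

Write H for 'the sample originates from the suspect'. Prior odds H:¬H = 0.145/0.855 = 0.16959. For the 'no-match' outcome, the likelihood ratio is 0.164/0.843 = 0.19454.
Posterior odds = 0.16959 × 0.19454 = 0.032993, so P(H|E) = 0.032993/(1+0.032993) = 0.0319.

P(H | E) ≈ 0.0319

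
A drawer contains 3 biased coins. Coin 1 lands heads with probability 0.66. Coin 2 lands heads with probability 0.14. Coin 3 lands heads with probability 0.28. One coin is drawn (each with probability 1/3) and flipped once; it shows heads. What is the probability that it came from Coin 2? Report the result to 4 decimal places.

Posterior probability ≈ 0.1296

Tabulate prior·likelihood by source: [1] prior 0.333333, lik 0.66, product 0.2200; [2] prior 0.333333, lik 0.14, product 0.04667; [3] prior 0.333333, lik 0.28, product 0.09333.
Normalizing constant = 0.36000; the posterior for Coin 2 is its product over the sum, 0.04667/0.36000 = 0.1296.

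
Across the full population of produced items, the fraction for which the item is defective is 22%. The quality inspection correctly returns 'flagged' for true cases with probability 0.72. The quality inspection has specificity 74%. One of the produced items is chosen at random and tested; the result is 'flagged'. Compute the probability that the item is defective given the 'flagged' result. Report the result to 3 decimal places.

P(H | E) ≈ 0.439

Let H be the event that the item is defective. P(H) = 0.22, so P(¬H) = 0.78. With E the 'flagged' result, P(E|H) = 0.72 and P(E|¬H) = 0.26.
P(E) = 0.72·0.22 + 0.26·0.78 = 0.15840 + 0.20280 = 0.36120.
By Bayes' theorem, P(H|E) = 0.15840 / 0.36120 = 0.439.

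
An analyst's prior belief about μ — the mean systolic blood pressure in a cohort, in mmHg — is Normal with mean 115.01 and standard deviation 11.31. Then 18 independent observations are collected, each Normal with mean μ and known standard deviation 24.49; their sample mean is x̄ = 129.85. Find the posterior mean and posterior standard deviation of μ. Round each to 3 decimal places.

Posterior mean ≈ 126.783; posterior SD ≈ 5.141

With known σ, the Normal prior is conjugate. Weight on the data is w = (n/σ²)/(n/σ² + 1/τ₀²) = 0.0300120/(0.0300120+0.00781762) = 0.79335.
Posterior mean = w·x̄ + (1−w)·μ₀ = 0.79335·129.85 + 0.20665·115.01 = 126.783. Posterior variance = 1/(0.0300120+0.00781762) = 26.4343, so SD = 5.141.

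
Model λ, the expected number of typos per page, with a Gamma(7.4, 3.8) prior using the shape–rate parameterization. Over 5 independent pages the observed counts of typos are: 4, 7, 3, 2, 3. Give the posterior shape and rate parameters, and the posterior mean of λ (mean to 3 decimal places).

Total count ∑xᵢ = 19 over n = 5 pages.
Gamma is conjugate to the Poisson likelihood: posterior is Gamma(shape = 7.4+19 = 26.4, rate = 3.8+5 = 8.8).
Posterior mean = shape/rate = 26.4/8.8 = 3.000.

Posterior: Gamma(shape=26.4, rate=8.8); mean ≈ 3.000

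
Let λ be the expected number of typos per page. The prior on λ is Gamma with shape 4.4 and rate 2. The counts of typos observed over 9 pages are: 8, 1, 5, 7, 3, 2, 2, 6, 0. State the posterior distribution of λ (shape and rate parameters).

Posterior: Gamma(shape=38.4, rate=11)

The Poisson likelihood adds the total count to the shape and the number of exposure periods to the rate. Here ∑xᵢ = 34 and n = 9, so shape 4.4→38.4 and rate 2→11.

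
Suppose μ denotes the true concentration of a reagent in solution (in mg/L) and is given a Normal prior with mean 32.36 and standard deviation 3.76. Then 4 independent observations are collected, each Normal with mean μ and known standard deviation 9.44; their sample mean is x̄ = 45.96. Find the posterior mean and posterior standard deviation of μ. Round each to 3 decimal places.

Posterior mean ≈ 37.640; posterior SD ≈ 2.941

With known σ, the Normal prior is conjugate. Weight on the data is w = (n/σ²)/(n/σ² + 1/τ₀²) = 0.0448865/(0.0448865+0.0707334) = 0.38822.
Posterior mean = w·x̄ + (1−w)·μ₀ = 0.38822·45.96 + 0.61178·32.36 = 37.640. Posterior variance = 1/(0.0448865+0.0707334) = 8.64903, so SD = 2.941.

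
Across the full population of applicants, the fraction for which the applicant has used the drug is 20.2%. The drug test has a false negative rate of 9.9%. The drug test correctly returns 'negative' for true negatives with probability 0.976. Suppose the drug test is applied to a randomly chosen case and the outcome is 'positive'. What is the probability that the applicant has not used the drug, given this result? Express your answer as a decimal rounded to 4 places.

Write H for 'the applicant has used the drug'. Prior odds H:¬H = 0.202/0.798 = 0.25313. For the 'positive' outcome, the likelihood ratio is 0.901/0.024 = 37.542.
Posterior odds = 0.25313 × 37.542 = 9.5030, so P(H|E) = 9.5030/(1+9.5030) = 0.9048. Then P(¬H|E) = 1 − 0.9048 = 0.0952.

P(¬H | E) ≈ 0.0952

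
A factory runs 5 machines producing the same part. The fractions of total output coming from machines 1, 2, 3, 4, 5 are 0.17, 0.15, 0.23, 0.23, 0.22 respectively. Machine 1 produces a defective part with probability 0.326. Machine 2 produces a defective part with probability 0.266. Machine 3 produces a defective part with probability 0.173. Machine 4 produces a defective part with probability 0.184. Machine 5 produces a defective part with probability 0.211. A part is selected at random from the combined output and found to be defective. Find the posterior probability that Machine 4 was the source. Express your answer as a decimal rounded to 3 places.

Posterior probability ≈ 0.189

P(defective|M1) = 0.326; P(defective|M2) = 0.266; P(defective|M3) = 0.173; P(defective|M4) = 0.184; P(defective|M5) = 0.211.
Prior × likelihood for each source: 0.17·0.326=0.05542, 0.15·0.266=0.03990, 0.23·0.173=0.03979, 0.23·0.184=0.04232, 0.22·0.211=0.04642. Summing gives P(defective) = 0.22385.
P(Machine 4 | defective) = 0.04232 / 0.22385 = 0.189.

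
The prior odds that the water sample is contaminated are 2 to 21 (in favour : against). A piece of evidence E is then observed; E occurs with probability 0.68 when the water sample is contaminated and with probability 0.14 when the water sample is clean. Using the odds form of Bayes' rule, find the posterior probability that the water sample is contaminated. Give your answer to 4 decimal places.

Prior odds = 2/21 = 0.095238. In log-odds, ln(0.095238) = -2.3514.
Add log likelihood ratio: ln(4.8571) = 1.5805.
Posterior log-odds = -0.77092, so posterior odds = exp(-0.77092) = 0.46259. Converting, P(H|E) = 0.46259/1.4626 = 0.3163.

Posterior probability ≈ 0.3163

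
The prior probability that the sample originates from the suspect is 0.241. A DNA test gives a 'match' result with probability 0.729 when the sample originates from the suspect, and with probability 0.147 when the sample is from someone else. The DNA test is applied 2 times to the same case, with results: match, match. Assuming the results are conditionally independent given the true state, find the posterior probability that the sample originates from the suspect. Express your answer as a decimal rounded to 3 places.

Let H be the event that the sample originates from the suspect; start with P(H) = 0.241. P('match'|H) = 0.729, P('match'|¬H) = 0.147.
Update on result 1 ('match'): P(H) ← 0.729·0.2410 / (0.729·0.2410 + 0.147·0.7590) = 0.17569/0.28726 = 0.6116.
Update on result 2 ('match'): P(H) ← 0.729·0.6116 / (0.729·0.6116 + 0.147·0.3884) = 0.44586/0.50295 = 0.8865.

Posterior P(H) ≈ 0.886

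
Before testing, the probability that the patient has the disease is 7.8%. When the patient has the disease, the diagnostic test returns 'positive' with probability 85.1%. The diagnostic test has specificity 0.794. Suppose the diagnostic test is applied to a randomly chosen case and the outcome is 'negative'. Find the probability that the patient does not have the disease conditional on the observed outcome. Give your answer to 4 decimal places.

Let H be the event that the patient has the disease. P(H) = 0.078, so P(¬H) = 0.922. With E the 'negative' result, P(E|H) = 0.149 and P(E|¬H) = 0.794.
P(E) = 0.149·0.078 + 0.794·0.922 = 0.011622 + 0.73207 = 0.74369.
By Bayes' theorem, P(H|E) = 0.011622 / 0.74369 = 0.0156. Hence P(¬H|E) = 1 − 0.0156 = 0.9844.

P(¬H | E) ≈ 0.9844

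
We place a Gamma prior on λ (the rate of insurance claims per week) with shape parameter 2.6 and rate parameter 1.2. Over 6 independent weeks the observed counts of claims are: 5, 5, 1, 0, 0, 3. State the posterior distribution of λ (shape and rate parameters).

The Poisson likelihood adds the total count to the shape and the number of exposure periods to the rate. Here ∑xᵢ = 14 and n = 6, so shape 2.6→16.6 and rate 1.2→7.2.

Posterior: Gamma(shape=16.6, rate=7.2)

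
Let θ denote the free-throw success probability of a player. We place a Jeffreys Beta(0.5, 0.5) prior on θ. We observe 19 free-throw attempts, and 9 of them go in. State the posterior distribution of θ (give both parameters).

Posterior: Beta(9.5, 10.5)

Observing 9 successes and 10 failures updates Beta(0.5, 0.5) by adding the success and failure counts to the two shape parameters: α = 0.5+9 = 9.5, β = 0.5+10 = 10.5.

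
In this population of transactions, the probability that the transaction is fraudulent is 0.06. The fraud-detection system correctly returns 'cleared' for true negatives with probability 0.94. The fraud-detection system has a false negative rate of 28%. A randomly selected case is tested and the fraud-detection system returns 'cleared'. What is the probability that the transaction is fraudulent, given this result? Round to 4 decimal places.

Write H for 'the transaction is fraudulent'. Prior odds H:¬H = 0.06/0.94 = 0.063830. For the 'cleared' outcome, the likelihood ratio is 0.28/0.94 = 0.29787.
Posterior odds = 0.063830 × 0.29787 = 0.019013, so P(H|E) = 0.019013/(1+0.019013) = 0.0187.

P(H | E) ≈ 0.0187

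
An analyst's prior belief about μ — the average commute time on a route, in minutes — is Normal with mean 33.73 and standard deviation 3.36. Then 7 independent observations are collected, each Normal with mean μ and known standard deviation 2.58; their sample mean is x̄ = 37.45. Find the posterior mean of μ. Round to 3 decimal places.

Posterior mean ≈ 37.161

With known σ, the Normal prior is conjugate. Weight on the data is w = (n/σ²)/(n/σ² + 1/τ₀²) = 1.05162/(1.05162+0.0885771) = 0.92231.
Posterior mean = w·x̄ + (1−w)·μ₀ = 0.92231·37.45 + 0.077686·33.73 = 37.161.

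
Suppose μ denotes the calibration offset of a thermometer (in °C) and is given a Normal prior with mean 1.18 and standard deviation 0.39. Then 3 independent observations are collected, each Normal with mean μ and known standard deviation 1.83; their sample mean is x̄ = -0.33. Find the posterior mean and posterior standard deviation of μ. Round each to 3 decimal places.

Posterior mean ≈ 0.999; posterior SD ≈ 0.366

Prior precision 1/τ₀² = 1/0.39² = 6.57462; data precision n/σ² = 3/1.83² = 0.895817.
Posterior precision = 6.57462 + 0.895817 = 7.47044, giving posterior SD = 1/√7.47044 = 0.366.
Posterior mean = (6.57462·1.18 + 0.895817·-0.33) / 7.47044 = 0.999.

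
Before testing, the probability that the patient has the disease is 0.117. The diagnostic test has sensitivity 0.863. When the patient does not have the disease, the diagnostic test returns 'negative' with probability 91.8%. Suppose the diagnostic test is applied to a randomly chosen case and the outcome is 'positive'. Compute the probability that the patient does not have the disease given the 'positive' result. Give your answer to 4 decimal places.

Let H be the event that the patient has the disease. P(H) = 0.117, so P(¬H) = 0.883. With E the 'positive' result, P(E|H) = 0.863 and P(E|¬H) = 0.082.
P(E) = 0.863·0.117 + 0.082·0.883 = 0.10097 + 0.072406 = 0.17338.
By Bayes' theorem, P(H|E) = 0.10097 / 0.17338 = 0.5824. Hence P(¬H|E) = 1 − 0.5824 = 0.4176.

P(¬H | E) ≈ 0.4176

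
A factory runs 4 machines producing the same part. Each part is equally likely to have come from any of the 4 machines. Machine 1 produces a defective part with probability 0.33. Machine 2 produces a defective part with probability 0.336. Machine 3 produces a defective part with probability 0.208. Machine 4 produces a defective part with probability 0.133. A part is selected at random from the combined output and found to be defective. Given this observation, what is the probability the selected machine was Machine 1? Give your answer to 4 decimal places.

Tabulate prior·likelihood by source: [1] prior 0.25, lik 0.33, product 0.08250; [2] prior 0.25, lik 0.336, product 0.08400; [3] prior 0.25, lik 0.208, product 0.05200; [4] prior 0.25, lik 0.133, product 0.03325.
Normalizing constant = 0.25175; the posterior for Machine 1 is its product over the sum, 0.08250/0.25175 = 0.3277.

Posterior probability ≈ 0.3277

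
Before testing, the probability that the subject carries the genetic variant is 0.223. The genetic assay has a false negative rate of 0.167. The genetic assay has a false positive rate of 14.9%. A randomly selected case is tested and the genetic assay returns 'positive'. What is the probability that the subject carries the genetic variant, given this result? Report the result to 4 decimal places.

P(H | E) ≈ 0.6161

Let H be the event that the subject carries the genetic variant. P(H) = 0.223, so P(¬H) = 0.777. With E the 'positive' result, P(E|H) = 0.833 and P(E|¬H) = 0.149.
P(E) = 0.833·0.223 + 0.149·0.777 = 0.18576 + 0.11577 = 0.30153.
By Bayes' theorem, P(H|E) = 0.18576 / 0.30153 = 0.6161.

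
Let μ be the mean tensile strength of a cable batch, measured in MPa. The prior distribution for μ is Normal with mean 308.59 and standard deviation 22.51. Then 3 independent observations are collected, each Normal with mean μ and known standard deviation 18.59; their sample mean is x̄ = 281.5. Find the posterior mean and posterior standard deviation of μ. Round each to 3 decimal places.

Posterior mean ≈ 286.518; posterior SD ≈ 9.688

With known σ, the Normal prior is conjugate. Weight on the data is w = (n/σ²)/(n/σ² + 1/τ₀²) = 0.00868085/(0.00868085+0.00197355) = 0.81477.
Posterior mean = w·x̄ + (1−w)·μ₀ = 0.81477·281.5 + 0.18523·308.59 = 286.518. Posterior variance = 1/(0.00868085+0.00197355) = 93.8579, so SD = 9.688.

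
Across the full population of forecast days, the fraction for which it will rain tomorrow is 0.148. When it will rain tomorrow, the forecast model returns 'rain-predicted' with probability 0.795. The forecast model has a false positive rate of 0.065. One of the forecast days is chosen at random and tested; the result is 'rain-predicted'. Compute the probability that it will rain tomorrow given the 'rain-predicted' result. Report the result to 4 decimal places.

P(H | E) ≈ 0.6800

Write H for 'it will rain tomorrow'. Prior odds H:¬H = 0.148/0.852 = 0.17371. For the 'rain-predicted' outcome, the likelihood ratio is 0.795/0.065 = 12.231.
Posterior odds = 0.17371 × 12.231 = 2.1246, so P(H|E) = 2.1246/(1+2.1246) = 0.6800.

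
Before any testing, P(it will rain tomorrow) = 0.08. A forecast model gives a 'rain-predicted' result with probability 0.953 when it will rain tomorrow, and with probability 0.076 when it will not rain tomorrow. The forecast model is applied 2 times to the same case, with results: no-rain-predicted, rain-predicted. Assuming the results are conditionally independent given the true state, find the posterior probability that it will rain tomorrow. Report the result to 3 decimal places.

Let H be the event that it will rain tomorrow; start with P(H) = 0.08. P('rain-predicted'|H) = 0.953, P('rain-predicted'|¬H) = 0.076.
Update on result 1 ('no-rain-predicted'): P(H) ← 0.047·0.0800 / (0.047·0.0800 + 0.924·0.9200) = 0.0037600/0.85384 = 0.0044.
Update on result 2 ('rain-predicted'): P(H) ← 0.953·0.0044 / (0.953·0.0044 + 0.076·0.9956) = 0.0041967/0.079862 = 0.0525.

Posterior P(H) ≈ 0.053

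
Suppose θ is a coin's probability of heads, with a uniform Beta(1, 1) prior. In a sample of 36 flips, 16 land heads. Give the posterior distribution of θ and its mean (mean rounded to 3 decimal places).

The binomial likelihood is conjugate to the Beta prior: with 16 successes and 20 failures, the posterior is Beta(1+16, 1+20) = Beta(17, 21).
Posterior mean = α/(α+β) = 17/38 = 0.447.

Posterior: Beta(17, 21); mean ≈ 0.447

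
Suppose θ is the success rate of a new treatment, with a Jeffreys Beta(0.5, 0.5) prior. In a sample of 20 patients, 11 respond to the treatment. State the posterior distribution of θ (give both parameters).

Posterior: Beta(11.5, 9.5)

Observing 11 successes and 9 failures updates Beta(0.5, 0.5) by adding the success and failure counts to the two shape parameters: α = 0.5+11 = 11.5, β = 0.5+9 = 9.5.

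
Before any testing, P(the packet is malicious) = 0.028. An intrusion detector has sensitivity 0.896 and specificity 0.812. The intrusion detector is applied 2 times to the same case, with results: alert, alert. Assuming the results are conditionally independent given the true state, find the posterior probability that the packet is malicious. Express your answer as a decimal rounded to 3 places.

Posterior P(H) ≈ 0.396

With H the event that the packet is malicious, the joint likelihood of the observed sequence is P(data|H) = 0.896·0.896 = 0.80282 and P(data|¬H) = 0.188·0.188 = 0.035344.
Bayes: P(H|data) = 0.028·0.80282 / (0.028·0.80282 + 0.972·0.035344) = 0.022479/0.056833 = 0.3955.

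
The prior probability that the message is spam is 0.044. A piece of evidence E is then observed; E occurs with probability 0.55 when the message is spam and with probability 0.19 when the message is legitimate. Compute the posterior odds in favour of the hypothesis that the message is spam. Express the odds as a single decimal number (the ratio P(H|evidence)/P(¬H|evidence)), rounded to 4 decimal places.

Posterior odds ≈ 0.1332

Prior odds = 0.044/(1−0.044) = 0.046025.
Likelihood ratio for E = 0.55/0.19 = 2.8947.
Posterior odds = prior odds × LR = 0.13323.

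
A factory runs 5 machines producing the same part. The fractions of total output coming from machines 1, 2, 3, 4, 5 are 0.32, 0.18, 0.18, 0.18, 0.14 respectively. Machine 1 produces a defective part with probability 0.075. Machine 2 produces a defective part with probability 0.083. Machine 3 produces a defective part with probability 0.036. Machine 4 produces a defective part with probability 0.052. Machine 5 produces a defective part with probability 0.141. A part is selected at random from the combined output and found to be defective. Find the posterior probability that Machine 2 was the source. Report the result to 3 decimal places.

Tabulate prior·likelihood by source: [1] prior 0.32, lik 0.075, product 0.02400; [2] prior 0.18, lik 0.083, product 0.01494; [3] prior 0.18, lik 0.036, product 0.006480; [4] prior 0.18, lik 0.052, product 0.009360; [5] prior 0.14, lik 0.141, product 0.01974.
Normalizing constant = 0.074520; the posterior for Machine 2 is its product over the sum, 0.01494/0.074520 = 0.200.

Posterior probability ≈ 0.200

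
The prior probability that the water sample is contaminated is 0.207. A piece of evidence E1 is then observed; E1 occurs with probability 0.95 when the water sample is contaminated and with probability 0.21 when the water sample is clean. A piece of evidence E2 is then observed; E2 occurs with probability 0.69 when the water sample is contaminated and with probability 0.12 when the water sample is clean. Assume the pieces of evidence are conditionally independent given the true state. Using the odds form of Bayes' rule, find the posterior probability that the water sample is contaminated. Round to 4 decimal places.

Posterior probability ≈ 0.8716

Prior odds = 0.207/(1−0.207) = 0.26103.
Likelihood ratio for E1 = 0.95/0.21 = 4.5238.
Likelihood ratio for E2 = 0.69/0.12 = 5.7500.
Posterior odds = prior odds × LR₁ × LR₂ = 6.7900.
Posterior probability = odds/(1+odds) = 6.7900/7.7900 = 0.8716.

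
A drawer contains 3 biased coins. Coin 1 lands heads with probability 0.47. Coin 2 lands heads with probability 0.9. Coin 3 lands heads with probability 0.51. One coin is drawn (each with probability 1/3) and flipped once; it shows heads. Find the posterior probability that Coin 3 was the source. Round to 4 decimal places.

Posterior probability ≈ 0.2713

Tabulate prior·likelihood by source: [1] prior 0.333333, lik 0.47, product 0.1567; [2] prior 0.333333, lik 0.9, product 0.3000; [3] prior 0.333333, lik 0.51, product 0.1700.
Normalizing constant = 0.62667; the posterior for Coin 3 is its product over the sum, 0.1700/0.62667 = 0.2713.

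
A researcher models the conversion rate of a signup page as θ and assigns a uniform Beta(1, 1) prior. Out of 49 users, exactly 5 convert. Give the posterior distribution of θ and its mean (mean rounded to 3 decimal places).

Observing 5 successes and 44 failures updates Beta(1, 1) by adding the success and failure counts to the two shape parameters: α = 1+5 = 6, β = 1+44 = 45.
Posterior mean = α/(α+β) = 6/51 = 0.118.

Posterior: Beta(6, 45); mean ≈ 0.118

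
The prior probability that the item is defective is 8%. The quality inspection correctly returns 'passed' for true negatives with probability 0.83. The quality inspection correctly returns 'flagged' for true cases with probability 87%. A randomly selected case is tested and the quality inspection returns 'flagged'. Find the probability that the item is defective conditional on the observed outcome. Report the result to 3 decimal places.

P(H | E) ≈ 0.308

Let H be the event that the item is defective. P(H) = 0.08, so P(¬H) = 0.92. With E the 'flagged' result, P(E|H) = 0.87 and P(E|¬H) = 0.17.
P(E) = 0.87·0.08 + 0.17·0.92 = 0.069600 + 0.15640 = 0.22600.
By Bayes' theorem, P(H|E) = 0.069600 / 0.22600 = 0.308.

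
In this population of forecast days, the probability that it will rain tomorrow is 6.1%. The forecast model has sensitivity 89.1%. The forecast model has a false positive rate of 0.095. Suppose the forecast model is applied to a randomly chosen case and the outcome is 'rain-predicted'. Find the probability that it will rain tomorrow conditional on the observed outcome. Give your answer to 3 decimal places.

P(H | E) ≈ 0.379

Let H be the event that it will rain tomorrow. P(H) = 0.061, so P(¬H) = 0.939. With E the 'rain-predicted' result, P(E|H) = 0.891 and P(E|¬H) = 0.095.
P(E) = 0.891·0.061 + 0.095·0.939 = 0.054351 + 0.089205 = 0.14356.
By Bayes' theorem, P(H|E) = 0.054351 / 0.14356 = 0.379.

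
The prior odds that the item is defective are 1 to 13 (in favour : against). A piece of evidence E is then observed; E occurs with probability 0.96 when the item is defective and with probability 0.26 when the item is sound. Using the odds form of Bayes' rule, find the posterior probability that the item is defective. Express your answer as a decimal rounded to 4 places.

Posterior probability ≈ 0.2212

Prior odds = 1/13 = 0.076923. In log-odds, ln(0.076923) = -2.5649.
Add log likelihood ratio: ln(3.6923) = 1.3063.
Posterior log-odds = -1.2587, so posterior odds = exp(-1.2587) = 0.28402. Converting, P(H|E) = 0.28402/1.2840 = 0.2212.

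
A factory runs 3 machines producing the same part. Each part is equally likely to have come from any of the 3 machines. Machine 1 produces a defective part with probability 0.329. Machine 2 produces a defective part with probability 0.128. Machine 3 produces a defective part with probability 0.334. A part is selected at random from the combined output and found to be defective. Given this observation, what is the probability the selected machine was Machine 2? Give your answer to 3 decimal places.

Posterior probability ≈ 0.162

Tabulate prior·likelihood by source: [1] prior 0.333333, lik 0.329, product 0.1097; [2] prior 0.333333, lik 0.128, product 0.04267; [3] prior 0.333333, lik 0.334, product 0.1113.
Normalizing constant = 0.26367; the posterior for Machine 2 is its product over the sum, 0.04267/0.26367 = 0.162.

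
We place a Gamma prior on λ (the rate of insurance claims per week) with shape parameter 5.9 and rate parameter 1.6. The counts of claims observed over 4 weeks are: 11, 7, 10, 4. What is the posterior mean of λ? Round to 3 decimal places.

Posterior mean ≈ 6.768

Total count ∑xᵢ = 32 over n = 4 weeks.
Gamma is conjugate to the Poisson likelihood: posterior is Gamma(shape = 5.9+32 = 37.9, rate = 1.6+4 = 5.6).
E[λ | data] = 37.9/5.6 = 6.768.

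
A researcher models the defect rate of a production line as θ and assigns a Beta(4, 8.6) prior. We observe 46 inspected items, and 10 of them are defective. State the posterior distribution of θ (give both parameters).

Observing 10 successes and 36 failures updates Beta(4, 8.6) by adding the success and failure counts to the two shape parameters: α = 4+10 = 14, β = 8.6+36 = 44.6.

Posterior: Beta(14, 44.6)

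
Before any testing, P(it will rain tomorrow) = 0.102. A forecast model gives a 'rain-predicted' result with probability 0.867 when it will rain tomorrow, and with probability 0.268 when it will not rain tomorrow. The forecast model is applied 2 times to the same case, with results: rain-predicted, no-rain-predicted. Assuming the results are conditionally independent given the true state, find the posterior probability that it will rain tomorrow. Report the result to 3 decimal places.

Posterior P(H) ≈ 0.063

With H the event that it will rain tomorrow, the joint likelihood of the observed sequence is P(data|H) = 0.867·0.133 = 0.11531 and P(data|¬H) = 0.268·0.732 = 0.19618.
Bayes: P(H|data) = 0.102·0.11531 / (0.102·0.11531 + 0.898·0.19618) = 0.011762/0.18793 = 0.0626.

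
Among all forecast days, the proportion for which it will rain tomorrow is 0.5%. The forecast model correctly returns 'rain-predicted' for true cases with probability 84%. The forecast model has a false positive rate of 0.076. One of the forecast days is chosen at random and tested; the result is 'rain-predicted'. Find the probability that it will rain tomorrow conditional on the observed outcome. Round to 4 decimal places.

Let H be the event that it will rain tomorrow. P(H) = 0.005, so P(¬H) = 0.995. With E the 'rain-predicted' result, P(E|H) = 0.84 and P(E|¬H) = 0.076.
P(E) = 0.84·0.005 + 0.076·0.995 = 0.0042000 + 0.075620 = 0.079820.
By Bayes' theorem, P(H|E) = 0.0042000 / 0.079820 = 0.0526.

P(H | E) ≈ 0.0526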